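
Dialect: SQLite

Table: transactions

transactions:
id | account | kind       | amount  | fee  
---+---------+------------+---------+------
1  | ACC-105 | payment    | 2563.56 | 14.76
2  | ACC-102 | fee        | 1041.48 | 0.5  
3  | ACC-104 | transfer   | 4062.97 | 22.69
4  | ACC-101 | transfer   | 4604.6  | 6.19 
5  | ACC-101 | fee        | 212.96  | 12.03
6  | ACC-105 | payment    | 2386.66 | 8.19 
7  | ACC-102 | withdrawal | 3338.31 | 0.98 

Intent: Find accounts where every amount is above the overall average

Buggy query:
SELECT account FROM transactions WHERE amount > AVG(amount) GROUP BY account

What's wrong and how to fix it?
Bug: AVG() is an aggregate; it can't sit directly in WHERE

Fix: Use a subquery for AVG and a HAVING MIN(...) filter so the condition holds for every row in the group

Corrected query:
SELECT account FROM transactions GROUP BY account HAVING MIN(amount) > (SELECT AVG(amount) FROM transactions)

Result:
account
-------
ACC-104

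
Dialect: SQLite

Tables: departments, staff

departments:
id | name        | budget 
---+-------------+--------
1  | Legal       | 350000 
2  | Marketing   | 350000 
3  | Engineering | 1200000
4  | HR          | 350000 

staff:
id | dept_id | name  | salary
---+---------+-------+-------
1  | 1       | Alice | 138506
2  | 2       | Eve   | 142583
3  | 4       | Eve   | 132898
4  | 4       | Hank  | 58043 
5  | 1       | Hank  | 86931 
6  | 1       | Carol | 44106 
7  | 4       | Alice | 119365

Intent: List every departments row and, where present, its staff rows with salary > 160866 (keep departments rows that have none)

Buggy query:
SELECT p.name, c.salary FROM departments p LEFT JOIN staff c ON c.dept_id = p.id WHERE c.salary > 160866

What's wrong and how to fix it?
Bug: Filtering c.salary in WHERE discards the NULL rows produced by LEFT JOIN, turning it into an inner join

Fix: Move the right-table condition into the ON clause so unmatched parents are kept

Corrected query:
SELECT p.name, c.salary FROM departments p LEFT JOIN staff c ON c.dept_id = p.id AND c.salary > 160866

Result:
name        | salary
------------+-------
Legal       | NULL  
Marketing   | NULL  
Engineering | NULL  
HR          | NULL  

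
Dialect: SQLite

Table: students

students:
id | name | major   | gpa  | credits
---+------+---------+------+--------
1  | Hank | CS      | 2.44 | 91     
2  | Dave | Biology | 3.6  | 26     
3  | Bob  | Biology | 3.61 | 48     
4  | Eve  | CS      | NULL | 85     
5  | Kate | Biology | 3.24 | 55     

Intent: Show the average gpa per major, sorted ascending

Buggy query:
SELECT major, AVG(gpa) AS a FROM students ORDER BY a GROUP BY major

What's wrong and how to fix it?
Bug: GROUP BY must precede ORDER BY

Fix: Move ORDER BY to the end, after GROUP BY

Corrected query:
SELECT major, AVG(gpa) AS a FROM students GROUP BY major ORDER BY a

Result:
major   | a       
--------+---------
CS      | 2.44    
Biology | 3.483333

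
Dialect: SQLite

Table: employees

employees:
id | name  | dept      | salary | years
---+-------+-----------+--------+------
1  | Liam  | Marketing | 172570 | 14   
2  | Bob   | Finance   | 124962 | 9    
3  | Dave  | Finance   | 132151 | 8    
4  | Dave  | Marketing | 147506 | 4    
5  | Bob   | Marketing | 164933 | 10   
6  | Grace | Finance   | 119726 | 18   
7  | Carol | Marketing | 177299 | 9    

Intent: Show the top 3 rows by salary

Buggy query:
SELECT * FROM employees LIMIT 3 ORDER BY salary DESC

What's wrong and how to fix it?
Bug: LIMIT must come after ORDER BY

Fix: Swap the clauses: ORDER BY first, then LIMIT

Corrected query:
SELECT * FROM employees ORDER BY salary DESC LIMIT 3

Result:
id | name  | dept      | salary | years
---+-------+-----------+--------+------
7  | Carol | Marketing | 177299 | 9    
1  | Liam  | Marketing | 172570 | 14   
5  | Bob   | Marketing | 164933 | 10   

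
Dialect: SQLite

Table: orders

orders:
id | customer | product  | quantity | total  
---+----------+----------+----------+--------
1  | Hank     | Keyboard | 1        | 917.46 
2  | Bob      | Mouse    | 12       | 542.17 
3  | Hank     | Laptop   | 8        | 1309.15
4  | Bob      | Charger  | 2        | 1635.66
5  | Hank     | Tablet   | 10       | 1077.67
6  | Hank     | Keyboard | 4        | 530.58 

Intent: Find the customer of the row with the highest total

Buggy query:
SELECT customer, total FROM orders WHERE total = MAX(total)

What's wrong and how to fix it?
Bug: WHERE is evaluated per row; an aggregate over the whole table isn't defined there

Fix: Wrap MAX in a scalar subquery so WHERE compares against a single value

Corrected query:
SELECT customer, total FROM orders WHERE total = (SELECT MAX(total) FROM orders)

Result:
customer | total  
---------+--------
Bob      | 1635.66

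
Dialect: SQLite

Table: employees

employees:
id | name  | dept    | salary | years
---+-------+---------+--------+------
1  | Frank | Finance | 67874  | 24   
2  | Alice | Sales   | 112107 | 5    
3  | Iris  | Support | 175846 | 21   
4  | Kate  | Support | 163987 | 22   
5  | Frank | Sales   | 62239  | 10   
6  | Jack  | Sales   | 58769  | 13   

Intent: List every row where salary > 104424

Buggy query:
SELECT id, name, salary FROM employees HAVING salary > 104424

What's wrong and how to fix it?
Bug: This is a non-aggregate query (no GROUP BY, no aggregates), so in SQLite the HAVING clause is invalid here; a row-level condition belongs in WHERE

Fix: Replace HAVING with WHERE since the condition applies to individual rows

Corrected query:
SELECT id, name, salary FROM employees WHERE salary > 104424

Result:
id | name  | salary
---+-------+-------
2  | Alice | 112107
3  | Iris  | 175846
4  | Kate  | 163987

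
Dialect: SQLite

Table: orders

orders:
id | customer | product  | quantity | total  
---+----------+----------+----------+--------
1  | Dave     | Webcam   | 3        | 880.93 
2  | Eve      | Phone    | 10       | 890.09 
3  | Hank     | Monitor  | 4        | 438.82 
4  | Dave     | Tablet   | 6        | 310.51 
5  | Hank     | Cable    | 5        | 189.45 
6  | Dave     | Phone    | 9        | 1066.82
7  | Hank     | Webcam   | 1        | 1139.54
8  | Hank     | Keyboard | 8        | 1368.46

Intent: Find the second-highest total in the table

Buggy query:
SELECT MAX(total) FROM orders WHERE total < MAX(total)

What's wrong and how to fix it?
Bug: MAX(total) on the right of the comparison is an aggregate-in-WHERE error

Fix: Put the inner MAX in a scalar subquery

Corrected query:
SELECT MAX(total) FROM orders WHERE total < (SELECT MAX(total) FROM orders)

Result:
MAX(total)
----------
1139.54   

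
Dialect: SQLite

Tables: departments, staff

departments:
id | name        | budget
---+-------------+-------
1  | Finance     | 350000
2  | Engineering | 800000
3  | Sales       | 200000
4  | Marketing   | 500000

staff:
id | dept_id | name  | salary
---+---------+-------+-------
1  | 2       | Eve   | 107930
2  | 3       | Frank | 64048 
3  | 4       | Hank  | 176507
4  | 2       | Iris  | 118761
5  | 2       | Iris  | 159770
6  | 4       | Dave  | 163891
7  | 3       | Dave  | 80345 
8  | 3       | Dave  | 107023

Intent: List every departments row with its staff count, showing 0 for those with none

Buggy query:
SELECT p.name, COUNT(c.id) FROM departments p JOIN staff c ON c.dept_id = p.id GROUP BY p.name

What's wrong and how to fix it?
Bug: An inner join excludes parents with zero children

Fix: Use LEFT JOIN so parents without children still appear (COUNT(c.id) gives 0)

Corrected query:
SELECT p.name, COUNT(c.id) FROM departments p LEFT JOIN staff c ON c.dept_id = p.id GROUP BY p.name

Result:
name        | COUNT(c.id)
------------+------------
Engineering | 3          
Finance     | 0          
Marketing   | 2          
Sales       | 3          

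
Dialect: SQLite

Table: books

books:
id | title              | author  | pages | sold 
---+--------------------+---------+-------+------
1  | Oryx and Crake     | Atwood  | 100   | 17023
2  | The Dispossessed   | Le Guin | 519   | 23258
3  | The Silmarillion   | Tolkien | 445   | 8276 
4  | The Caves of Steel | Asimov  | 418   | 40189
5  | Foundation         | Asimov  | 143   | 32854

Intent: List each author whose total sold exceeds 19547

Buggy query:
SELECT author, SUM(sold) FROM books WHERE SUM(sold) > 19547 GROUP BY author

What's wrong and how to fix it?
Bug: SUM(sold) is an aggregate, but WHERE filters rows before aggregation

Fix: Move the aggregate condition to a HAVING clause

Corrected query:
SELECT author, SUM(sold) FROM books GROUP BY author HAVING SUM(sold) > 19547

Result:
author  | SUM(sold)
--------+----------
Asimov  | 73043    
Le Guin | 23258    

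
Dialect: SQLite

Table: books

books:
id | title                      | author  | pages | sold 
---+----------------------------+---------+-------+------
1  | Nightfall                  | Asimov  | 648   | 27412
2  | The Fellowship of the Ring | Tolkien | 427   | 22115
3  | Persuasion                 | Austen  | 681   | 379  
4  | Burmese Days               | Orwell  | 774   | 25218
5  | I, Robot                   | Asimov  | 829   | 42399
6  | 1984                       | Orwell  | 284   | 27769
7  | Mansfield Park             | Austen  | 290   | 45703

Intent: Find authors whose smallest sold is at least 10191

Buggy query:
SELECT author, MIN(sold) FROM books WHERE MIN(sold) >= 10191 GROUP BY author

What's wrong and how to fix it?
Bug: Aggregates like MIN are computed per group after WHERE runs

Fix: Use HAVING for the per-group MIN condition

Corrected query:
SELECT author, MIN(sold) FROM books GROUP BY author HAVING MIN(sold) >= 10191

Result:
author  | MIN(sold)
--------+----------
Asimov  | 27412    
Orwell  | 25218    
Tolkien | 22115    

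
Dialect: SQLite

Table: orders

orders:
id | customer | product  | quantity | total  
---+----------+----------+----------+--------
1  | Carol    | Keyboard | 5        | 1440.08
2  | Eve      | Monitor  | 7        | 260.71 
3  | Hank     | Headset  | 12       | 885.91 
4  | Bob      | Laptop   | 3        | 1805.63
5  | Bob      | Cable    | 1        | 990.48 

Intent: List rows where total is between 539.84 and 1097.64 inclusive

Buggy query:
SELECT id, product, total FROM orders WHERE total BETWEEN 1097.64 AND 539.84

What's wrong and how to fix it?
Bug: The bounds are reversed; BETWEEN a AND b requires a <= b to match anything

Fix: Swap the bounds so the smaller value comes first

Corrected query:
SELECT id, product, total FROM orders WHERE total BETWEEN 539.84 AND 1097.64

Result:
id | product | total 
---+---------+-------
3  | Headset | 885.91
5  | Cable   | 990.48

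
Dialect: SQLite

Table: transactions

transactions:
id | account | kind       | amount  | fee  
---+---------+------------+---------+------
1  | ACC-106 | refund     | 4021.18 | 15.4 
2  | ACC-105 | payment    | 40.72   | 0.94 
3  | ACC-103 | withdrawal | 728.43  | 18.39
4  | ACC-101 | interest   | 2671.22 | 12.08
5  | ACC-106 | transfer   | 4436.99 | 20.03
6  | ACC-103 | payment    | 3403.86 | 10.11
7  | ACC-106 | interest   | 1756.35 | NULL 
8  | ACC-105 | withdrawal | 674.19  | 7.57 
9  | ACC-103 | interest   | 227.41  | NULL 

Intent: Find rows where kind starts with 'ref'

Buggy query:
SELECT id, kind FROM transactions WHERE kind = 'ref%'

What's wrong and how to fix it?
Bug: Wildcards only work with LIKE; '=' treats '%' as a literal character

Fix: Use LIKE for wildcard pattern matching

Corrected query:
SELECT id, kind FROM transactions WHERE kind LIKE 'ref%'

Result:
id | kind  
---+-------
1  | refund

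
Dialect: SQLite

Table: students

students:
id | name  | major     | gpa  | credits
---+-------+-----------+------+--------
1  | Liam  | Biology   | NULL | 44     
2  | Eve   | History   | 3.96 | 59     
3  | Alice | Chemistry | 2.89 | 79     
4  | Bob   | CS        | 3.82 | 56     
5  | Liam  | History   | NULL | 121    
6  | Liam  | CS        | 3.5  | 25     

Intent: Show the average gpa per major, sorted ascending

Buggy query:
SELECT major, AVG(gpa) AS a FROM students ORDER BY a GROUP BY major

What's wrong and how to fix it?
Bug: ORDER BY appears before GROUP BY; SQL clause order requires GROUP BY first

Fix: Move ORDER BY to the end, after GROUP BY

Corrected query:
SELECT major, AVG(gpa) AS a FROM students GROUP BY major ORDER BY a

Result:
major     | a   
----------+-----
Biology   | NULL
Chemistry | 2.89
CS        | 3.66
History   | 3.96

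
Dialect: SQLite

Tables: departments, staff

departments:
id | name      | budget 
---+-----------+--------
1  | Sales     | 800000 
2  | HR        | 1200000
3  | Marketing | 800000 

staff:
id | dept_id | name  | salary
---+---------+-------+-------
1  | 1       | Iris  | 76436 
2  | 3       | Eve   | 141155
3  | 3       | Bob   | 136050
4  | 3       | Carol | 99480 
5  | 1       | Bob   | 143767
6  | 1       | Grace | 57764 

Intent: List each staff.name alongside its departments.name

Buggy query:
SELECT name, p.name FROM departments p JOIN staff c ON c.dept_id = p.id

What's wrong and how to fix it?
Bug: Both tables have a 'name' column; the unqualified reference is ambiguous

Fix: Prefix ambiguous columns with the table alias

Corrected query:
SELECT c.name, p.name FROM departments p JOIN staff c ON c.dept_id = p.id

Result:
name  | name     
------+----------
Iris  | Sales    
Eve   | Marketing
Bob   | Marketing
Carol | Marketing
Bob   | Sales    
Grace | Sales    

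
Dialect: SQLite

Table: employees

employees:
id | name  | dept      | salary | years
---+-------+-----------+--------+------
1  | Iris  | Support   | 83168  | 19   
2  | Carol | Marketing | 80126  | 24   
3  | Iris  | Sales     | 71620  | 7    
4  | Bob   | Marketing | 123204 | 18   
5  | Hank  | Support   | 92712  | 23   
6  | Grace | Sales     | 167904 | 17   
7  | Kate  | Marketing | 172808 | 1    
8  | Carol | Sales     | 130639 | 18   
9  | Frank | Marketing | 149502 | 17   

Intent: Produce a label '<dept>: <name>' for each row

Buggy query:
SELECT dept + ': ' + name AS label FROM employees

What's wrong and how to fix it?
Bug: '+' is numeric addition; on text columns SQLite converts them to 0 instead of concatenating

Fix: Use the || operator for string concatenation

Corrected query:
SELECT dept || ': ' || name AS label FROM employees

Result:
label           
----------------
Support: Iris   
Marketing: Carol
Sales: Iris     
Marketing: Bob  
Support: Hank   
Sales: Grace    
Marketing: Kate 
Sales: Carol    
Marketing: Frank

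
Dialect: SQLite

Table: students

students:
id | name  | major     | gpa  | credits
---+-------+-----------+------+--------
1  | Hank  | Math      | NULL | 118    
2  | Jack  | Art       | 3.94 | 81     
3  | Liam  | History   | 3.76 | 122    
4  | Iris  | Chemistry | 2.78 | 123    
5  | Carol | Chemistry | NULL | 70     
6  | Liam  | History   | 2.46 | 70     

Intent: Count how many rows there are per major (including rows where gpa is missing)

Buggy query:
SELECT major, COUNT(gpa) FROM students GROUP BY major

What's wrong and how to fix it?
Bug: COUNT(column) counts non-NULL values only; rows with NULL gpa aren't counted

Fix: Replace COUNT(gpa) with COUNT(*)

Corrected query:
SELECT major, COUNT(*) FROM students GROUP BY major

Result:
major     | COUNT(*)
----------+---------
Art       | 1       
Chemistry | 2       
History   | 2       
Math      | 1       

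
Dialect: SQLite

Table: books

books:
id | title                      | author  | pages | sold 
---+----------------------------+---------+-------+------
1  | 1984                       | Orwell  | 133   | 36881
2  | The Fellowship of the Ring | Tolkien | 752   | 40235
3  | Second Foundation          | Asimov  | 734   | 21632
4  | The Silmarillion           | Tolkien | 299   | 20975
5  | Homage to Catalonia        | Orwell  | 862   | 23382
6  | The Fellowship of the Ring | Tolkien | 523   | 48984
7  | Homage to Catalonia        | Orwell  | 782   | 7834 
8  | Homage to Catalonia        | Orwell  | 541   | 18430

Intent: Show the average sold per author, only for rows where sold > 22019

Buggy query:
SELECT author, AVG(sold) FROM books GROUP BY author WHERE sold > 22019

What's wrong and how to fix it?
Bug: Row-level WHERE must come before GROUP BY in the clause order

Fix: Place WHERE between FROM and GROUP BY

Corrected query:
SELECT author, AVG(sold) FROM books WHERE sold > 22019 GROUP BY author

Result:
author  | AVG(sold)
--------+----------
Orwell  | 30131.5  
Tolkien | 44609.5  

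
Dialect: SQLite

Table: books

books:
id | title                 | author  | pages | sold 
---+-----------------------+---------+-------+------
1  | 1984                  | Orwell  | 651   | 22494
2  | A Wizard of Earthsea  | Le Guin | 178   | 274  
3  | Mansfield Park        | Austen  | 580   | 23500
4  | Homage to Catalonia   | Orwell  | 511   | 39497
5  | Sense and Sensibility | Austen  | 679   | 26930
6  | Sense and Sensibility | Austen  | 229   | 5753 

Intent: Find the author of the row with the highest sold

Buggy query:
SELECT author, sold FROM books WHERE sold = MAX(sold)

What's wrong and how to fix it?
Bug: MAX(sold) is an aggregate and cannot be used directly in WHERE

Fix: Use a subquery: WHERE sold = (SELECT MAX(sold) FROM books)

Corrected query:
SELECT author, sold FROM books WHERE sold = (SELECT MAX(sold) FROM books)

Result:
author | sold 
-------+------
Orwell | 39497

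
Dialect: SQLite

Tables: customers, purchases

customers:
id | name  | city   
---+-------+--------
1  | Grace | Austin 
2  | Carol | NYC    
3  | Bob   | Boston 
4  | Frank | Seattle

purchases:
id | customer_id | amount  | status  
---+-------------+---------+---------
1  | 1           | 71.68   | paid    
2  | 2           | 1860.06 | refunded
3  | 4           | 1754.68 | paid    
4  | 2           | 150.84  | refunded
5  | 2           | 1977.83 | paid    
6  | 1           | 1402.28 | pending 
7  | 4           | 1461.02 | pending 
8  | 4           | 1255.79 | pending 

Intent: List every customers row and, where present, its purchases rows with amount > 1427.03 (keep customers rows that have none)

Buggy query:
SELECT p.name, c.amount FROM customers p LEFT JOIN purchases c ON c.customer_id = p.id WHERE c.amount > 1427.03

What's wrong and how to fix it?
Bug: Filtering c.amount in WHERE discards the NULL rows produced by LEFT JOIN, turning it into an inner join

Fix: Put 'c.amount > 1427.03' in the JOIN's ON clause instead of WHERE

Corrected query:
SELECT p.name, c.amount FROM customers p LEFT JOIN purchases c ON c.customer_id = p.id AND c.amount > 1427.03

Result:
name  | amount 
------+--------
Grace | NULL   
Carol | 1860.06
Carol | 1977.83
Bob   | NULL   
Frank | 1461.02
Frank | 1754.68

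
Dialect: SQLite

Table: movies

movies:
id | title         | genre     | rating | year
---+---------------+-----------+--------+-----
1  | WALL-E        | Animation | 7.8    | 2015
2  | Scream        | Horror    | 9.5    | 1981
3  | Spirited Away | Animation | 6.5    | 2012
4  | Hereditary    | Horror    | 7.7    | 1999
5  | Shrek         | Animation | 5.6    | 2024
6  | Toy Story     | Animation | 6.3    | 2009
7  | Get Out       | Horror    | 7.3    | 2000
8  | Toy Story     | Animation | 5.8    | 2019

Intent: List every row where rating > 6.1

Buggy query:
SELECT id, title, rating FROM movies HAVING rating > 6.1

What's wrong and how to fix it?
Bug: HAVING filters the output of aggregation, but this query has no GROUP BY and no aggregate functions, so SQLite rejects it (HAVING clause on a non-aggregate query); the condition here is per row

Fix: Replace HAVING with WHERE since the condition applies to individual rows

Corrected query:
SELECT id, title, rating FROM movies WHERE rating > 6.1

Result:
id | title         | rating
---+---------------+-------
1  | WALL-E        | 7.8   
2  | Scream        | 9.5   
3  | Spirited Away | 6.5   
4  | Hereditary    | 7.7   
6  | Toy Story     | 6.3   
7  | Get Out       | 7.3   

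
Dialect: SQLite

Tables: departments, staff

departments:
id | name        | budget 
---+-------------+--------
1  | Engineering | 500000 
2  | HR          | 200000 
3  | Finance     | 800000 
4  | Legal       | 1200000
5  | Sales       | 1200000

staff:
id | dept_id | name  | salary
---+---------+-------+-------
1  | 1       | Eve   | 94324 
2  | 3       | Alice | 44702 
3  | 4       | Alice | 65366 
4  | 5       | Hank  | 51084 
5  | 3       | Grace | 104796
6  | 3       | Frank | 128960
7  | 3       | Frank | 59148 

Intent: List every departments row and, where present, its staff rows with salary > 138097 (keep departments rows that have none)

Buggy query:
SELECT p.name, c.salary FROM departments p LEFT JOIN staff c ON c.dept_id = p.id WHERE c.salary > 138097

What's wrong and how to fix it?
Bug: A WHERE condition on the right-hand table after LEFT JOIN drops unmatched parents

Fix: Put 'c.salary > 138097' in the JOIN's ON clause instead of WHERE

Corrected query:
SELECT p.name, c.salary FROM departments p LEFT JOIN staff c ON c.dept_id = p.id AND c.salary > 138097

Result:
name        | salary
------------+-------
Engineering | NULL  
HR          | NULL  
Finance     | NULL  
Legal       | NULL  
Sales       | NULL  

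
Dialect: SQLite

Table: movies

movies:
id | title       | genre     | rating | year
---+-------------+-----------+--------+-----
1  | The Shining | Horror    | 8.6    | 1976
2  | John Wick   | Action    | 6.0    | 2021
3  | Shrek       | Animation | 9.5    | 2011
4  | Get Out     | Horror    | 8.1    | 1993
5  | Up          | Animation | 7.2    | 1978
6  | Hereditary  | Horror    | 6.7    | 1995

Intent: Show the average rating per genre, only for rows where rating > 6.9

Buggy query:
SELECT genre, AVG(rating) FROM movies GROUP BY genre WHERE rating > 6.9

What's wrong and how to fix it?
Bug: Row-level WHERE must come before GROUP BY in the clause order

Fix: Place WHERE between FROM and GROUP BY

Corrected query:
SELECT genre, AVG(rating) FROM movies WHERE rating > 6.9 GROUP BY genre

Result:
genre     | AVG(rating)
----------+------------
Animation | 8.35       
Horror    | 8.35       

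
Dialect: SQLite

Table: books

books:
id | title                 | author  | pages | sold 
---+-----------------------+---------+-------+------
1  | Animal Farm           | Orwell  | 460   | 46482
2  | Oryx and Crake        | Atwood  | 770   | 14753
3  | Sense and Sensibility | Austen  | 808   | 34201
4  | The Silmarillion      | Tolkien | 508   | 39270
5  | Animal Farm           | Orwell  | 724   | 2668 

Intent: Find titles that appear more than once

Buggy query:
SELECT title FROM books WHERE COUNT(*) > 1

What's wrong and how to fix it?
Bug: WHERE can't reference COUNT(*); aggregates are computed after WHERE

Fix: Group first, then use HAVING for the count condition

Corrected query:
SELECT title FROM books GROUP BY title HAVING COUNT(*) > 1

Result:
title      
-----------
Animal Farm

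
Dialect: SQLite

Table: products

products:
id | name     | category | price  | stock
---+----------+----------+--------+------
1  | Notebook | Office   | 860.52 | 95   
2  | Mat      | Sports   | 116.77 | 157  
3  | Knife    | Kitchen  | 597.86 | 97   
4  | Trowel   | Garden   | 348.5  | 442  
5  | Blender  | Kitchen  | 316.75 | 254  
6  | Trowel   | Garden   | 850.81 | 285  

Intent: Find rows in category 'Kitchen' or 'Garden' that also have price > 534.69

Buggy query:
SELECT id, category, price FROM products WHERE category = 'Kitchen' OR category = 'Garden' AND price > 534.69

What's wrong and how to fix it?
Bug: Without parentheses, AND is evaluated before OR, so the price filter only applies to the 'Garden' branch

Fix: Group the OR with parentheses (or use IN), then AND the threshold

Corrected query:
SELECT id, category, price FROM products WHERE (category = 'Kitchen' OR category = 'Garden') AND price > 534.69

Result:
id | category | price 
---+----------+-------
3  | Kitchen  | 597.86
6  | Garden   | 850.81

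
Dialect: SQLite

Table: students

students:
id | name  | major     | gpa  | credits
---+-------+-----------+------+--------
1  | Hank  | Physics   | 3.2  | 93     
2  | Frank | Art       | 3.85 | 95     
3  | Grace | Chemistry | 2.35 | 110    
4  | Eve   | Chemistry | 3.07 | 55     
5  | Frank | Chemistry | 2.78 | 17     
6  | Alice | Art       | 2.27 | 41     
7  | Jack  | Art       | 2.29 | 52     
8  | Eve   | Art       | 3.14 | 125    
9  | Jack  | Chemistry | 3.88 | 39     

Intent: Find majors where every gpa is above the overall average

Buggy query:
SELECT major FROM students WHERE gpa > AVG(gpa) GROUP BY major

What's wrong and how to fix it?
Bug: WHERE evaluates per row before aggregation, so AVG() is unavailable

Fix: Compute the overall average in a scalar subquery and compare each group's MIN against it in HAVING

Corrected query:
SELECT major FROM students GROUP BY major HAVING MIN(gpa) > (SELECT AVG(gpa) FROM students)

Result:
major  
-------
Physics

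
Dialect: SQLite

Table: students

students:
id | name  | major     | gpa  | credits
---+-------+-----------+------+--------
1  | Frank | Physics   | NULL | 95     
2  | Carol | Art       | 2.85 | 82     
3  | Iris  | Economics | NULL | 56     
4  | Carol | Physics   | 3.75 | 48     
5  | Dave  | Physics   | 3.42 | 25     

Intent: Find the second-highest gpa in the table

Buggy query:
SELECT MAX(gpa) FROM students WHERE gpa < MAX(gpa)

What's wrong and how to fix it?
Bug: The inner MAX is an aggregate inside WHERE, which is not allowed

Fix: Compute the overall MAX in a subquery, then take MAX of rows below it

Corrected query:
SELECT MAX(gpa) FROM students WHERE gpa < (SELECT MAX(gpa) FROM students)

Result:
MAX(gpa)
--------
3.42    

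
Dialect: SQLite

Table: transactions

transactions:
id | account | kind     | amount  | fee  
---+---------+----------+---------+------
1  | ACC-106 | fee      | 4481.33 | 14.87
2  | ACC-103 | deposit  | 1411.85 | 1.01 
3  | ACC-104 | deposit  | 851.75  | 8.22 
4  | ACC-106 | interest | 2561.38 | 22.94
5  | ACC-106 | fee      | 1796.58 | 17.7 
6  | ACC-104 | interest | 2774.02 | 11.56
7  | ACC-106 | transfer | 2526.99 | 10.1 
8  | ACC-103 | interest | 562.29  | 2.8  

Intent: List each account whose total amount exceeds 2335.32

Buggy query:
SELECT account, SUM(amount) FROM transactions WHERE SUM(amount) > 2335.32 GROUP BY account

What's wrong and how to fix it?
Bug: Aggregate functions cannot appear in a WHERE clause

Fix: Move the aggregate condition to a HAVING clause

Corrected query:
SELECT account, SUM(amount) FROM transactions GROUP BY account HAVING SUM(amount) > 2335.32

Result:
account | SUM(amount)
--------+------------
ACC-104 | 3625.77    
ACC-106 | 11366.28   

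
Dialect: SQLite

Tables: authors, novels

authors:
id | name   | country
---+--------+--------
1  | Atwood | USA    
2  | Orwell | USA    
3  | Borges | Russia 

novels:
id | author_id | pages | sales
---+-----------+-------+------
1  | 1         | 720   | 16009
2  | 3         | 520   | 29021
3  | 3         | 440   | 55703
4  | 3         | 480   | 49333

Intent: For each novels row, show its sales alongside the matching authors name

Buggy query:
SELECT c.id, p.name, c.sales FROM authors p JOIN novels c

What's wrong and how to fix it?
Bug: Missing join condition: each novels row is matched to all authors rows instead of just its own

Fix: Add ON c.author_id = p.id to the JOIN

Corrected query:
SELECT c.id, p.name, c.sales FROM authors p JOIN novels c ON c.author_id = p.id

Result:
id | name   | sales
---+--------+------
1  | Atwood | 16009
2  | Borges | 29021
3  | Borges | 55703
4  | Borges | 49333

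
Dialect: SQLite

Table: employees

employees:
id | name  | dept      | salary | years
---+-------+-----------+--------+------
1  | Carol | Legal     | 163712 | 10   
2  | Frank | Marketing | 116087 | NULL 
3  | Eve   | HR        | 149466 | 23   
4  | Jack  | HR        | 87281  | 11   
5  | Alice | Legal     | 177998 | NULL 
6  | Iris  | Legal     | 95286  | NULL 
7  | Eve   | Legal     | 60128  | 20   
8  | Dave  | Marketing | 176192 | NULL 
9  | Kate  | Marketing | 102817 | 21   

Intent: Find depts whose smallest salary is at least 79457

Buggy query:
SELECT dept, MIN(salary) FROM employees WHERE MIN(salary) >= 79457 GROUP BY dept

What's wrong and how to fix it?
Bug: MIN() in WHERE is a misuse of aggregate

Fix: Use HAVING for the per-group MIN condition

Corrected query:
SELECT dept, MIN(salary) FROM employees GROUP BY dept HAVING MIN(salary) >= 79457

Result:
dept      | MIN(salary)
----------+------------
HR        | 87281      
Marketing | 102817     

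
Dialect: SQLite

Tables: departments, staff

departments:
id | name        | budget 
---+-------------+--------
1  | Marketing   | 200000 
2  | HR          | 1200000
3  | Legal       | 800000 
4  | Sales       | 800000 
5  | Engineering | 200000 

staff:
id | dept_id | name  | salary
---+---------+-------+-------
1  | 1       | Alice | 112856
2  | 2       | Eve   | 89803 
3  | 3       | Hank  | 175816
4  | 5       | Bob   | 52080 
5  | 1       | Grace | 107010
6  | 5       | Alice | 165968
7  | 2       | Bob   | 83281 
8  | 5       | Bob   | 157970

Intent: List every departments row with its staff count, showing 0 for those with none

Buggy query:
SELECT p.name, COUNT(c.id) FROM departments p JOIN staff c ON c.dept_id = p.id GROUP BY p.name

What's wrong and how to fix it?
Bug: INNER JOIN drops departments rows that have no matching staff rows

Fix: Switch to LEFT JOIN to retain unmatched parent rows

Corrected query:
SELECT p.name, COUNT(c.id) FROM departments p LEFT JOIN staff c ON c.dept_id = p.id GROUP BY p.name

Result:
name        | COUNT(c.id)
------------+------------
Engineering | 3          
HR          | 2          
Legal       | 1          
Marketing   | 2          
Sales       | 0          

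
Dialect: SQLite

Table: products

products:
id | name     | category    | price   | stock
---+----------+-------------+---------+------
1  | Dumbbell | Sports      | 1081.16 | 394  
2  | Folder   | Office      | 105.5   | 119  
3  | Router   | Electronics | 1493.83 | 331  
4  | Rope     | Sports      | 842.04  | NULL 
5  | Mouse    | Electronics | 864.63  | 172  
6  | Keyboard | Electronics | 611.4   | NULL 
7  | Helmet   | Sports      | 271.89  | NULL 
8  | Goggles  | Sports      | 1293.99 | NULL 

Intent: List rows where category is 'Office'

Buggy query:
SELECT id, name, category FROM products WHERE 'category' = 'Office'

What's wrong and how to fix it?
Bug: 'category' in single quotes is a string literal, not the column; the comparison is literal-vs-literal and never true

Fix: Remove the quotes around the column name (or use double quotes for an identifier)

Corrected query:
SELECT id, name, category FROM products WHERE category = 'Office'

Result:
id | name   | category
---+--------+---------
2  | Folder | Office  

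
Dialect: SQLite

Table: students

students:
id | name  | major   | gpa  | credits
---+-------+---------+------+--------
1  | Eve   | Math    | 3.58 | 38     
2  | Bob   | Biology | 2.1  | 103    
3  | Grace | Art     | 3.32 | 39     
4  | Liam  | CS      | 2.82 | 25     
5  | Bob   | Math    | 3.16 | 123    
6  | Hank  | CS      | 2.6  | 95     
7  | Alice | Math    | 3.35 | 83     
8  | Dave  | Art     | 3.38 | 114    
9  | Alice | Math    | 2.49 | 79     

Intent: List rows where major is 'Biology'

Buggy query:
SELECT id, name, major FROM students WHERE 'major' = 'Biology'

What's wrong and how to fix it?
Bug: Single quotes denote string literals in SQL; the column name is being compared as a constant string

Fix: Reference the column as major without single quotes

Corrected query:
SELECT id, name, major FROM students WHERE major = 'Biology'

Result:
id | name | major  
---+------+--------
2  | Bob  | Biology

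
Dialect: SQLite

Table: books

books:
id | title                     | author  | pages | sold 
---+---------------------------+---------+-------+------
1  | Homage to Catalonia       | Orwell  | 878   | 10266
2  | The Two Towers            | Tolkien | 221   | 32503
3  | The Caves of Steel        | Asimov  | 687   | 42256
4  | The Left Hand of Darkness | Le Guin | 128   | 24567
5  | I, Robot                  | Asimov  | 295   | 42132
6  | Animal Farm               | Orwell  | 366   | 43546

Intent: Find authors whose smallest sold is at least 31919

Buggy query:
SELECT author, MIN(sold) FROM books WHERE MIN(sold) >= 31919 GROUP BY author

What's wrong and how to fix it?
Bug: Aggregates like MIN are computed per group after WHERE runs

Fix: Replace WHERE with HAVING after the GROUP BY

Corrected query:
SELECT author, MIN(sold) FROM books GROUP BY author HAVING MIN(sold) >= 31919

Result:
author  | MIN(sold)
--------+----------
Asimov  | 42132    
Tolkien | 32503    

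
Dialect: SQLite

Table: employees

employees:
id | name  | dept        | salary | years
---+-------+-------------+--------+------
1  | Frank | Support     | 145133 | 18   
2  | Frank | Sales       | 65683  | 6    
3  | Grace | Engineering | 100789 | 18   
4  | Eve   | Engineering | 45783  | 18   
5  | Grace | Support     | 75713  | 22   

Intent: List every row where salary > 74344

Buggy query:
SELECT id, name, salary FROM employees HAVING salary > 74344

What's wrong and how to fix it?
Bug: HAVING filters the output of aggregation, but this query has no GROUP BY and no aggregate functions, so SQLite rejects it (HAVING clause on a non-aggregate query); the condition here is per row

Fix: Replace HAVING with WHERE since the condition applies to individual rows

Corrected query:
SELECT id, name, salary FROM employees WHERE salary > 74344

Result:
id | name  | salary
---+-------+-------
1  | Frank | 145133
3  | Grace | 100789
5  | Grace | 75713 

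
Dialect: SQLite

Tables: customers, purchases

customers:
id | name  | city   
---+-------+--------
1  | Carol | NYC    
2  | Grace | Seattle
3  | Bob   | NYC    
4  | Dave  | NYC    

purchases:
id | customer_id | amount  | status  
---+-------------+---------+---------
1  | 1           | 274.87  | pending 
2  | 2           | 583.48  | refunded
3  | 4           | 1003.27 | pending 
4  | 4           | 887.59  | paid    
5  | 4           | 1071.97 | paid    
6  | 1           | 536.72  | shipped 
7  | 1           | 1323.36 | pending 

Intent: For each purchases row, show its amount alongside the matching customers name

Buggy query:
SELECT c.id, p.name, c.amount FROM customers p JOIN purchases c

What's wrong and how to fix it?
Bug: JOIN with no ON clause produces a cartesian product; every purchases row pairs with every customers row

Fix: Specify the join condition linking the foreign key to the parent id

Corrected query:
SELECT c.id, p.name, c.amount FROM customers p JOIN purchases c ON c.customer_id = p.id

Result:
id | name  | amount 
---+-------+--------
1  | Carol | 274.87 
2  | Grace | 583.48 
3  | Dave  | 1003.27
4  | Dave  | 887.59 
5  | Dave  | 1071.97
6  | Carol | 536.72 
7  | Carol | 1323.36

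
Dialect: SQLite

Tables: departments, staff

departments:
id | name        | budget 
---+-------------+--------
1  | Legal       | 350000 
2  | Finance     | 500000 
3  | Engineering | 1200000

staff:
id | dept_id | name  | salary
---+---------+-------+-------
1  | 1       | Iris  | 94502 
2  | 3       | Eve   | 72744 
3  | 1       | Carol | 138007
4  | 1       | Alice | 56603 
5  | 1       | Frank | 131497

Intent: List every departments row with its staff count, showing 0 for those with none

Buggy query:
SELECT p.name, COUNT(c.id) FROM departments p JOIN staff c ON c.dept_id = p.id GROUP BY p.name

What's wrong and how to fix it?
Bug: An inner join excludes parents with zero children

Fix: Switch to LEFT JOIN to retain unmatched parent rows

Corrected query:
SELECT p.name, COUNT(c.id) FROM departments p LEFT JOIN staff c ON c.dept_id = p.id GROUP BY p.name

Result:
name        | COUNT(c.id)
------------+------------
Engineering | 1          
Finance     | 0          
Legal       | 4          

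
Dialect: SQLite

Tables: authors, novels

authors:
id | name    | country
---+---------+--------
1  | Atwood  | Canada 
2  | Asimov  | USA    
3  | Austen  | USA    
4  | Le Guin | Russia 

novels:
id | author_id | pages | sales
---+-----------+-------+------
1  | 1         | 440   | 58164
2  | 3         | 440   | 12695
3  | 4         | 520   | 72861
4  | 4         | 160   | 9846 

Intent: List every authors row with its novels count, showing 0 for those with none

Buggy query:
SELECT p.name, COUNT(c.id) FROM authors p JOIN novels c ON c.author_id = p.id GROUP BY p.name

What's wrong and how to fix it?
Bug: An inner join excludes parents with zero children

Fix: Use LEFT JOIN so parents without children still appear (COUNT(c.id) gives 0)

Corrected query:
SELECT p.name, COUNT(c.id) FROM authors p LEFT JOIN novels c ON c.author_id = p.id GROUP BY p.name

Result:
name    | COUNT(c.id)
--------+------------
Asimov  | 0          
Atwood  | 1          
Austen  | 1          
Le Guin | 2          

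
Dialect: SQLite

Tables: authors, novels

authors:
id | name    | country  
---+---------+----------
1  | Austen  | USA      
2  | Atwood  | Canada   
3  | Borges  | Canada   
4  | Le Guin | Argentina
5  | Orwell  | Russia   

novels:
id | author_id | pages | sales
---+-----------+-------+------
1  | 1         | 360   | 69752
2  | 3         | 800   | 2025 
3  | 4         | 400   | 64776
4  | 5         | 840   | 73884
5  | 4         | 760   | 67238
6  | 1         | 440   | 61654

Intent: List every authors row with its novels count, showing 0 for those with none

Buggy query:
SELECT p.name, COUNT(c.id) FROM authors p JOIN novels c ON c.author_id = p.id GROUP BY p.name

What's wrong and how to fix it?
Bug: An inner join excludes parents with zero children

Fix: Switch to LEFT JOIN to retain unmatched parent rows

Corrected query:
SELECT p.name, COUNT(c.id) FROM authors p LEFT JOIN novels c ON c.author_id = p.id GROUP BY p.name

Result:
name    | COUNT(c.id)
--------+------------
Atwood  | 0          
Austen  | 2          
Borges  | 1          
Le Guin | 2          
Orwell  | 1          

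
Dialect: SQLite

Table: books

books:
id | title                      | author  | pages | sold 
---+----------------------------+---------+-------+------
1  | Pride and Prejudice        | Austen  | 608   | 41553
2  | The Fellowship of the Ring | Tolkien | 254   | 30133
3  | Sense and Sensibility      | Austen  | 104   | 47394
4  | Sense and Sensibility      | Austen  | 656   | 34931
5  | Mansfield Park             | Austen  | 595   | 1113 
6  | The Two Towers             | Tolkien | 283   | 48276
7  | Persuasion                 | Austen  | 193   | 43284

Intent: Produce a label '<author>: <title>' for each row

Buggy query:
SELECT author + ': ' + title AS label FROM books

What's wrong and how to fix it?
Bug: '+' is numeric addition; on text columns SQLite converts them to 0 instead of concatenating

Fix: Replace + with || to concatenate text

Corrected query:
SELECT author || ': ' || title AS label FROM books

Result:
label                              
-----------------------------------
Austen: Pride and Prejudice        
Tolkien: The Fellowship of the Ring
Austen: Sense and Sensibility      
Austen: Sense and Sensibility      
Austen: Mansfield Park             
Tolkien: The Two Towers            
Austen: Persuasion                 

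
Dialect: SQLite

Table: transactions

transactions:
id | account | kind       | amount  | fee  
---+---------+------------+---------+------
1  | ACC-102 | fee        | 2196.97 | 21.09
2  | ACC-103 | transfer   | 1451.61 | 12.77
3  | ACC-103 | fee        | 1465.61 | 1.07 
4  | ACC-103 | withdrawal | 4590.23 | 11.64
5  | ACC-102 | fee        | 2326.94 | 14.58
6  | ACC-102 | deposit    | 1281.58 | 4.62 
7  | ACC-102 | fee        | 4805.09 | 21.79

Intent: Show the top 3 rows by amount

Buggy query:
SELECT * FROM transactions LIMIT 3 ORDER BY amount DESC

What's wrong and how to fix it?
Bug: ORDER BY cannot follow LIMIT; LIMIT is the final clause

Fix: Swap the clauses: ORDER BY first, then LIMIT

Corrected query:
SELECT * FROM transactions ORDER BY amount DESC LIMIT 3

Result:
id | account | kind       | amount  | fee  
---+---------+------------+---------+------
7  | ACC-102 | fee        | 4805.09 | 21.79
4  | ACC-103 | withdrawal | 4590.23 | 11.64
5  | ACC-102 | fee        | 2326.94 | 14.58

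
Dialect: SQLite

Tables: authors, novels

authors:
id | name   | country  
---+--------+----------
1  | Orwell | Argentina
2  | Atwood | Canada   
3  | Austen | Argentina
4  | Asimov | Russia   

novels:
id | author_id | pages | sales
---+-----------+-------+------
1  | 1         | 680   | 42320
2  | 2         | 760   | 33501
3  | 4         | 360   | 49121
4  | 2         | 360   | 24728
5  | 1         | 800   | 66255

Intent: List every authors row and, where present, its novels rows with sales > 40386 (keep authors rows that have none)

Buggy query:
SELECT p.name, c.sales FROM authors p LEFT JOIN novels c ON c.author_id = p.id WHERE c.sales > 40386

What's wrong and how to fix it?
Bug: Filtering c.sales in WHERE discards the NULL rows produced by LEFT JOIN, turning it into an inner join

Fix: Put 'c.sales > 40386' in the JOIN's ON clause instead of WHERE

Corrected query:
SELECT p.name, c.sales FROM authors p LEFT JOIN novels c ON c.author_id = p.id AND c.sales > 40386

Result:
name   | sales
-------+------
Orwell | 42320
Orwell | 66255
Atwood | NULL 
Austen | NULL 
Asimov | 49121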